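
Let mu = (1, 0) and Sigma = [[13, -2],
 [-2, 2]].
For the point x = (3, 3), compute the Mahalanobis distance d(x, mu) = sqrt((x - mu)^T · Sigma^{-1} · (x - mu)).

Step 1 — centre the observation: (x - mu) = (2, 3).

Step 2 — invert Sigma. det(Sigma) = 13·2 - (-2)² = 22.
  Sigma^{-1} = (1/det) · [[d, -b], [-b, a]] = [[0.0909, 0.0909],
 [0.0909, 0.5909]].

Step 3 — form the quadratic (x - mu)^T · Sigma^{-1} · (x - mu):
  Sigma^{-1} · (x - mu) = (0.4545, 1.9545).
  (x - mu)^T · [Sigma^{-1} · (x - mu)] = (2)·(0.4545) + (3)·(1.9545) = 6.7727.

Step 4 — take square root: d = √(6.7727) ≈ 2.6024.

d(x, mu) = √(6.7727) ≈ 2.6024


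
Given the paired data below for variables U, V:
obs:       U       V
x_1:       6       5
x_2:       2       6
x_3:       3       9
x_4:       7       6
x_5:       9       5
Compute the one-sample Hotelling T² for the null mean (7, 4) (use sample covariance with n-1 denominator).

Step 1 — sample mean vector:
  mean(U) = (6 + 2 + 3 + 7 + 9) / 5 = 27/5 = 5.4
  mean(V) = (5 + 6 + 9 + 6 + 5) / 5 = 31/5 = 6.2
  x̄ = (5.4, 6.2),  deviation x̄ - mu_0 = (5.4, 6.2) - (7, 4) = (-1.6, 2.2).

Step 2 — sample covariance matrix, S[i,j] = (1/(n-1)) · Σ_k (x_{k,i} - mean_i) · (x_{k,j} - mean_j), divisor n-1 = 4:
  S[U,U] = ((0.6)·(0.6) + (-3.4)·(-3.4) + (-2.4)·(-2.4) + (1.6)·(1.6) + (3.6)·(3.6)) / 4 = 33.2/4 = 8.3
  S[U,V] = ((0.6)·(-1.2) + (-3.4)·(-0.2) + (-2.4)·(2.8) + (1.6)·(-0.2) + (3.6)·(-1.2)) / 4 = -11.4/4 = -2.85
  S[V,V] = ((-1.2)·(-1.2) + (-0.2)·(-0.2) + (2.8)·(2.8) + (-0.2)·(-0.2) + (-1.2)·(-1.2)) / 4 = 10.8/4 = 2.7
  S = [[8.3, -2.85],
 [-2.85, 2.7]].

Step 3 — invert S. det(S) = 8.3·2.7 - (-2.85)² = 14.2875.
  S^{-1} = (1/det) · [[d, -b], [-b, a]] = [[0.189, 0.1995],
 [0.1995, 0.5809]].

Step 4 — quadratic form (x̄ - mu_0)^T · S^{-1} · (x̄ - mu_0):
  S^{-1} · (x̄ - mu_0) = (0.1365, 0.9589),
  (x̄ - mu_0)^T · [...] = (-1.6)·(0.1365) + (2.2)·(0.9589) = 1.8912.

Step 5 — scale by n: T² = 5 · 1.8912 = 9.4558.

T² ≈ 9.4558


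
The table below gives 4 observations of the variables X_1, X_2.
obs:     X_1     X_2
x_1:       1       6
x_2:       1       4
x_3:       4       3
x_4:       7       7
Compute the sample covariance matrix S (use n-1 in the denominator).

Step 1 — column means:
  mean(X_1) = (1 + 1 + 4 + 7) / 4 = 13/4 = 3.25
  mean(X_2) = (6 + 4 + 3 + 7) / 4 = 20/4 = 5

Step 2 — sample covariance S[i,j] = (1/(n-1)) · Σ_k (x_{k,i} - mean_i) · (x_{k,j} - mean_j), with n-1 = 3.
  S[X_1,X_1] = ((-2.25)·(-2.25) + (-2.25)·(-2.25) + (0.75)·(0.75) + (3.75)·(3.75)) / 3 = 24.75/3 = 8.25
  S[X_1,X_2] = ((-2.25)·(1) + (-2.25)·(-1) + (0.75)·(-2) + (3.75)·(2)) / 3 = 6/3 = 2
  S[X_2,X_2] = ((1)·(1) + (-1)·(-1) + (-2)·(-2) + (2)·(2)) / 3 = 10/3 = 3.3333

S is symmetric (S[j,i] = S[i,j]). Assembling:

S = [[8.25, 2],
 [2, 3.3333]]


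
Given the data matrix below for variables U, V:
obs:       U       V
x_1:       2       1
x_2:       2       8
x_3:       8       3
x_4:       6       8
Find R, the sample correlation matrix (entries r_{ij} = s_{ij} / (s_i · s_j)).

Step 1 — column means:
  mean(U) = (2 + 2 + 8 + 6) / 4 = 18/4 = 4.5
  mean(V) = (1 + 8 + 3 + 8) / 4 = 20/4 = 5

Step 2 — sample variances and covariances s[i,j] = (1/(n-1)) · Σ_k (x_{k,i} - mean_i) · (x_{k,j} - mean_j), with n-1 = 3:
  s[U,U] = ((-2.5)·(-2.5) + (-2.5)·(-2.5) + (3.5)·(3.5) + (1.5)·(1.5)) / 3 = 27/3 = 9
  s[U,V] = ((-2.5)·(-4) + (-2.5)·(3) + (3.5)·(-2) + (1.5)·(3)) / 3 = 0/3 = 0
  s[V,V] = ((-4)·(-4) + (3)·(3) + (-2)·(-2) + (3)·(3)) / 3 = 38/3 = 12.6667
  Sample standard deviations s_i = √(s[i,i]):
  s(U) = √(9) = 3
  s(V) = √(12.6667) = 3.559

Step 3 — r_{ij} = s_{ij} / (s_i · s_j):
  r[U,U] = 1 (diagonal).
  r[U,V] = 0 / (3 · 3.559) = 0 / 10.6771 = 0
  r[V,V] = 1 (diagonal).

R is symmetric with unit diagonal. Assembling:

R = [[1, 0],
 [0, 1]]


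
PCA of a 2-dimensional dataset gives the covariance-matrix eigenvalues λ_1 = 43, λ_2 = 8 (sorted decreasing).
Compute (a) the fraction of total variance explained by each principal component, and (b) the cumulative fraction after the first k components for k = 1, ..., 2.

Step 1 — total variance = trace(Sigma) = Σ λ_i = 43 + 8 = 51.

Step 2 — fraction explained by component i = λ_i / Σ λ:
  PC1: 43/51 = 0.8431
  PC2: 8/51 = 0.1569

Step 3 — cumulative fraction after k components = (λ_1 + ... + λ_k) / Σ λ:
  k = 1: 43/51 = 0.8431
  k = 2: (43 + 8)/51 = 51/51 = 1

Summary (fraction, with percent):

explained: PC1 0.8431 (84.31%), PC2 0.1569 (15.69%);  cumulative: 0.8431, 1


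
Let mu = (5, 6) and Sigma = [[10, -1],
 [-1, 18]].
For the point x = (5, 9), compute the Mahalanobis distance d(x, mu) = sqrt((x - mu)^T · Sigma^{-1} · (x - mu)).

Step 1 — centre the observation: (x - mu) = (0, 3).

Step 2 — invert Sigma. det(Sigma) = 10·18 - (-1)² = 179.
  Sigma^{-1} = (1/det) · [[d, -b], [-b, a]] = [[0.1006, 0.0056],
 [0.0056, 0.0559]].

Step 3 — form the quadratic (x - mu)^T · Sigma^{-1} · (x - mu):
  Sigma^{-1} · (x - mu) = (0.0168, 0.1676).
  (x - mu)^T · [Sigma^{-1} · (x - mu)] = (0)·(0.0168) + (3)·(0.1676) = 0.5028.

Step 4 — take square root: d = √(0.5028) ≈ 0.7091.

d(x, mu) = √(0.5028) ≈ 0.7091


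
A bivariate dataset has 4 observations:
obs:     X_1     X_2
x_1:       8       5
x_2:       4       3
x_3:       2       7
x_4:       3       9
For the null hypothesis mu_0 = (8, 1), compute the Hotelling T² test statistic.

Step 1 — sample mean vector:
  mean(X_1) = (8 + 4 + 2 + 3) / 4 = 17/4 = 4.25
  mean(X_2) = (5 + 3 + 7 + 9) / 4 = 24/4 = 6
  x̄ = (4.25, 6),  deviation x̄ - mu_0 = (4.25, 6) - (8, 1) = (-3.75, 5).

Step 2 — sample covariance matrix, S[i,j] = (1/(n-1)) · Σ_k (x_{k,i} - mean_i) · (x_{k,j} - mean_j), divisor n-1 = 3:
  S[X_1,X_1] = ((3.75)·(3.75) + (-0.25)·(-0.25) + (-2.25)·(-2.25) + (-1.25)·(-1.25)) / 3 = 20.75/3 = 6.9167
  S[X_1,X_2] = ((3.75)·(-1) + (-0.25)·(-3) + (-2.25)·(1) + (-1.25)·(3)) / 3 = -9/3 = -3
  S[X_2,X_2] = ((-1)·(-1) + (-3)·(-3) + (1)·(1) + (3)·(3)) / 3 = 20/3 = 6.6667
  S = [[6.9167, -3],
 [-3, 6.6667]].

Step 3 — invert S. det(S) = 6.9167·6.6667 - (-3)² = 37.1111.
  S^{-1} = (1/det) · [[d, -b], [-b, a]] = [[0.1796, 0.0808],
 [0.0808, 0.1864]].

Step 4 — quadratic form (x̄ - mu_0)^T · S^{-1} · (x̄ - mu_0):
  S^{-1} · (x̄ - mu_0) = (-0.2695, 0.6287),
  (x̄ - mu_0)^T · [...] = (-3.75)·(-0.2695) + (5)·(0.6287) = 4.1542.

Step 5 — scale by n: T² = 4 · 4.1542 = 16.6168.

T² ≈ 16.6168


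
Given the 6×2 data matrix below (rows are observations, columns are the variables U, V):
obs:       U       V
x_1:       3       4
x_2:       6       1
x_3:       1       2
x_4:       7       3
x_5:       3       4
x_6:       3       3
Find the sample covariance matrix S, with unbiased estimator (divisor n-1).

Step 1 — column means:
  mean(U) = (3 + 6 + 1 + 7 + 3 + 3) / 6 = 23/6 = 3.8333
  mean(V) = (4 + 1 + 2 + 3 + 4 + 3) / 6 = 17/6 = 2.8333

Step 2 — sample covariance S[i,j] = (1/(n-1)) · Σ_k (x_{k,i} - mean_i) · (x_{k,j} - mean_j), with n-1 = 5.
  S[U,U] = ((-0.8333)·(-0.8333) + (2.1667)·(2.1667) + (-2.8333)·(-2.8333) + (3.1667)·(3.1667) + (-0.8333)·(-0.8333) + (-0.8333)·(-0.8333)) / 5 = 24.8333/5 = 4.9667
  S[U,V] = ((-0.8333)·(1.1667) + (2.1667)·(-1.8333) + (-2.8333)·(-0.8333) + (3.1667)·(0.1667) + (-0.8333)·(1.1667) + (-0.8333)·(0.1667)) / 5 = -3.1667/5 = -0.6333
  S[V,V] = ((1.1667)·(1.1667) + (-1.8333)·(-1.8333) + (-0.8333)·(-0.8333) + (0.1667)·(0.1667) + (1.1667)·(1.1667) + (0.1667)·(0.1667)) / 5 = 6.8333/5 = 1.3667

S is symmetric (S[j,i] = S[i,j]). Assembling:

S = [[4.9667, -0.6333],
 [-0.6333, 1.3667]]


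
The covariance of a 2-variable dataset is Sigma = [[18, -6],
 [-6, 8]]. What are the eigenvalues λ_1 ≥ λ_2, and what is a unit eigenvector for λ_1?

Step 1 — characteristic polynomial of 2×2 Sigma:
  det(Sigma - λI) = λ² - trace · λ + det = 0.
  trace = 18 + 8 = 26, det = 18·8 - (-6)² = 108.
Step 2 — discriminant:
  Δ = trace² - 4·det = 676 - 432 = 244.
Step 3 — eigenvalues:
  λ = (trace ± √Δ)/2 = (26 ± 15.6205)/2,
  λ_1 = 20.8102,  λ_2 = 5.1898.

Step 4 — unit eigenvector for λ_1: solve (Sigma - λ_1 I)v = 0. First row:
  (18 - 20.8102)·v_x + (-6)·v_y = 0, i.e. (-2.8102)·v_x + (-6)·v_y = 0,
  so v ∝ (b, λ_1 - a) = (-6, 2.8102); multiply by -1 so the first entry is positive: u = (6, -2.8102).
  ||u|| = √((6)² + (-2.8102)²) = √(43.8975) ≈ 6.6255,
  v_1 = u/||u|| ≈ (0.9056, -0.4242) (||v_1|| = 1).

λ_1 = 20.8102,  λ_2 = 5.1898;  v_1 ≈ (0.9056, -0.4242)


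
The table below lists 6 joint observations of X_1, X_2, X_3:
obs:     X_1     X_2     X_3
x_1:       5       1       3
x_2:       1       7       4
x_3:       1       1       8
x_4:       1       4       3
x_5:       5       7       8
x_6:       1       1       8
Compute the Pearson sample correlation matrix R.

Step 1 — column means:
  mean(X_1) = (5 + 1 + 1 + 1 + 5 + 1) / 6 = 14/6 = 2.3333
  mean(X_2) = (1 + 7 + 1 + 4 + 7 + 1) / 6 = 21/6 = 3.5
  mean(X_3) = (3 + 4 + 8 + 3 + 8 + 8) / 6 = 34/6 = 5.6667

Step 2 — sample variances and covariances s[i,j] = (1/(n-1)) · Σ_k (x_{k,i} - mean_i) · (x_{k,j} - mean_j), with n-1 = 5:
  s[X_1,X_1] = ((2.6667)·(2.6667) + (-1.3333)·(-1.3333) + (-1.3333)·(-1.3333) + (-1.3333)·(-1.3333) + (2.6667)·(2.6667) + (-1.3333)·(-1.3333)) / 5 = 21.3333/5 = 4.2667
  s[X_1,X_2] = ((2.6667)·(-2.5) + (-1.3333)·(3.5) + (-1.3333)·(-2.5) + (-1.3333)·(0.5) + (2.6667)·(3.5) + (-1.3333)·(-2.5)) / 5 = 4/5 = 0.8
  s[X_1,X_3] = ((2.6667)·(-2.6667) + (-1.3333)·(-1.6667) + (-1.3333)·(2.3333) + (-1.3333)·(-2.6667) + (2.6667)·(2.3333) + (-1.3333)·(2.3333)) / 5 = -1.3333/5 = -0.2667
  s[X_2,X_2] = ((-2.5)·(-2.5) + (3.5)·(3.5) + (-2.5)·(-2.5) + (0.5)·(0.5) + (3.5)·(3.5) + (-2.5)·(-2.5)) / 5 = 43.5/5 = 8.7
  s[X_2,X_3] = ((-2.5)·(-2.6667) + (3.5)·(-1.6667) + (-2.5)·(2.3333) + (0.5)·(-2.6667) + (3.5)·(2.3333) + (-2.5)·(2.3333)) / 5 = -4/5 = -0.8
  s[X_3,X_3] = ((-2.6667)·(-2.6667) + (-1.6667)·(-1.6667) + (2.3333)·(2.3333) + (-2.6667)·(-2.6667) + (2.3333)·(2.3333) + (2.3333)·(2.3333)) / 5 = 33.3333/5 = 6.6667
  Sample standard deviations s_i = √(s[i,i]):
  s(X_1) = √(4.2667) = 2.0656
  s(X_2) = √(8.7) = 2.9496
  s(X_3) = √(6.6667) = 2.582

Step 3 — r_{ij} = s_{ij} / (s_i · s_j):
  r[X_1,X_1] = 1 (diagonal).
  r[X_1,X_2] = 0.8 / (2.0656 · 2.9496) = 0.8 / 6.0926 = 0.1313
  r[X_1,X_3] = -0.2667 / (2.0656 · 2.582) = -0.2667 / 5.3333 = -0.05
  r[X_2,X_2] = 1 (diagonal).
  r[X_2,X_3] = -0.8 / (2.9496 · 2.582) = -0.8 / 7.6158 = -0.105
  r[X_3,X_3] = 1 (diagonal).

R is symmetric with unit diagonal. Assembling:

R = [[1, 0.1313, -0.05],
 [0.1313, 1, -0.105],
 [-0.05, -0.105, 1]]


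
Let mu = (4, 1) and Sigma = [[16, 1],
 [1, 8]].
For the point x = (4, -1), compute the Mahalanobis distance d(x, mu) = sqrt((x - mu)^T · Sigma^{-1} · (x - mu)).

Step 1 — centre the observation: (x - mu) = (0, -2).

Step 2 — invert Sigma. det(Sigma) = 16·8 - (1)² = 127.
  Sigma^{-1} = (1/det) · [[d, -b], [-b, a]] = [[0.063, -0.0079],
 [-0.0079, 0.126]].

Step 3 — form the quadratic (x - mu)^T · Sigma^{-1} · (x - mu):
  Sigma^{-1} · (x - mu) = (0.0157, -0.252).
  (x - mu)^T · [Sigma^{-1} · (x - mu)] = (0)·(0.0157) + (-2)·(-0.252) = 0.5039.

Step 4 — take square root: d = √(0.5039) ≈ 0.7099.

d(x, mu) = √(0.5039) ≈ 0.7099


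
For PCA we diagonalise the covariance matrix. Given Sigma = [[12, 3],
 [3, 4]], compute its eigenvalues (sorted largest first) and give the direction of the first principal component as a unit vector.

Step 1 — characteristic polynomial of 2×2 Sigma:
  det(Sigma - λI) = λ² - trace · λ + det = 0.
  trace = 12 + 4 = 16, det = 12·4 - (3)² = 39.
Step 2 — discriminant:
  Δ = trace² - 4·det = 256 - 156 = 100.
Step 3 — eigenvalues:
  λ = (trace ± √Δ)/2 = (16 ± 10)/2,
  λ_1 = 13,  λ_2 = 3.

Step 4 — unit eigenvector for λ_1: solve (Sigma - λ_1 I)v = 0. First row:
  (12 - 13)·v_x + (3)·v_y = 0, i.e. (-1)·v_x + (3)·v_y = 0,
  so v ∝ (b, λ_1 - a) = (3, 1) = u.
  ||u|| = √((3)² + (1)²) = √(10) ≈ 3.1623,
  v_1 = u/||u|| ≈ (0.9487, 0.3162) (||v_1|| = 1).

λ_1 = 13,  λ_2 = 3;  v_1 ≈ (0.9487, 0.3162)


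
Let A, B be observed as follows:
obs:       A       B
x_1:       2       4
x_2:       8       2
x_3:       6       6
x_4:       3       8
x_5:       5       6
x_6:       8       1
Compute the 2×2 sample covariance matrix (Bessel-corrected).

Step 1 — column means:
  mean(A) = (2 + 8 + 6 + 3 + 5 + 8) / 6 = 32/6 = 5.3333
  mean(B) = (4 + 2 + 6 + 8 + 6 + 1) / 6 = 27/6 = 4.5

Step 2 — sample covariance S[i,j] = (1/(n-1)) · Σ_k (x_{k,i} - mean_i) · (x_{k,j} - mean_j), with n-1 = 5.
  S[A,A] = ((-3.3333)·(-3.3333) + (2.6667)·(2.6667) + (0.6667)·(0.6667) + (-2.3333)·(-2.3333) + (-0.3333)·(-0.3333) + (2.6667)·(2.6667)) / 5 = 31.3333/5 = 6.2667
  S[A,B] = ((-3.3333)·(-0.5) + (2.6667)·(-2.5) + (0.6667)·(1.5) + (-2.3333)·(3.5) + (-0.3333)·(1.5) + (2.6667)·(-3.5)) / 5 = -22/5 = -4.4
  S[B,B] = ((-0.5)·(-0.5) + (-2.5)·(-2.5) + (1.5)·(1.5) + (3.5)·(3.5) + (1.5)·(1.5) + (-3.5)·(-3.5)) / 5 = 35.5/5 = 7.1

S is symmetric (S[j,i] = S[i,j]). Assembling:

S = [[6.2667, -4.4],
 [-4.4, 7.1]]


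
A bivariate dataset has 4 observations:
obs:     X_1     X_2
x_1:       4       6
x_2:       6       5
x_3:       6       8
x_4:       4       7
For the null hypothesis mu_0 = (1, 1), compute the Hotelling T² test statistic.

Step 1 — sample mean vector:
  mean(X_1) = (4 + 6 + 6 + 4) / 4 = 20/4 = 5
  mean(X_2) = (6 + 5 + 8 + 7) / 4 = 26/4 = 6.5
  x̄ = (5, 6.5),  deviation x̄ - mu_0 = (5, 6.5) - (1, 1) = (4, 5.5).

Step 2 — sample covariance matrix, S[i,j] = (1/(n-1)) · Σ_k (x_{k,i} - mean_i) · (x_{k,j} - mean_j), divisor n-1 = 3:
  S[X_1,X_1] = ((-1)·(-1) + (1)·(1) + (1)·(1) + (-1)·(-1)) / 3 = 4/3 = 1.3333
  S[X_1,X_2] = ((-1)·(-0.5) + (1)·(-1.5) + (1)·(1.5) + (-1)·(0.5)) / 3 = 0/3 = 0
  S[X_2,X_2] = ((-0.5)·(-0.5) + (-1.5)·(-1.5) + (1.5)·(1.5) + (0.5)·(0.5)) / 3 = 5/3 = 1.6667
  S = [[1.3333, 0],
 [0, 1.6667]].

Step 3 — invert S. det(S) = 1.3333·1.6667 - (0)² = 2.2222.
  S^{-1} = (1/det) · [[d, -b], [-b, a]] = [[0.75, 0],
 [0, 0.6]].

Step 4 — quadratic form (x̄ - mu_0)^T · S^{-1} · (x̄ - mu_0):
  S^{-1} · (x̄ - mu_0) = (3, 3.3),
  (x̄ - mu_0)^T · [...] = (4)·(3) + (5.5)·(3.3) = 30.15.

Step 5 — scale by n: T² = 4 · 30.15 = 120.6.

T² ≈ 120.6


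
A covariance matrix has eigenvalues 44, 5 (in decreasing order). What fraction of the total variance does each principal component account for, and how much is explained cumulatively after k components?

Step 1 — total variance = trace(Sigma) = Σ λ_i = 44 + 5 = 49.

Step 2 — fraction explained by component i = λ_i / Σ λ:
  PC1: 44/49 = 0.898
  PC2: 5/49 = 0.102

Step 3 — cumulative fraction after k components = (λ_1 + ... + λ_k) / Σ λ:
  k = 1: 44/49 = 0.898
  k = 2: (44 + 5)/49 = 49/49 = 1

Summary (fraction, with percent):

explained: PC1 0.898 (89.8%), PC2 0.102 (10.2%);  cumulative: 0.898, 1


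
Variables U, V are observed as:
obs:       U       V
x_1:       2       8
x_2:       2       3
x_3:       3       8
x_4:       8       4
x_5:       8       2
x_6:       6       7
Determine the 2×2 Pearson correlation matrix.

Step 1 — column means:
  mean(U) = (2 + 2 + 3 + 8 + 8 + 6) / 6 = 29/6 = 4.8333
  mean(V) = (8 + 3 + 8 + 4 + 2 + 7) / 6 = 32/6 = 5.3333

Step 2 — sample variances and covariances s[i,j] = (1/(n-1)) · Σ_k (x_{k,i} - mean_i) · (x_{k,j} - mean_j), with n-1 = 5:
  s[U,U] = ((-2.8333)·(-2.8333) + (-2.8333)·(-2.8333) + (-1.8333)·(-1.8333) + (3.1667)·(3.1667) + (3.1667)·(3.1667) + (1.1667)·(1.1667)) / 5 = 40.8333/5 = 8.1667
  s[U,V] = ((-2.8333)·(2.6667) + (-2.8333)·(-2.3333) + (-1.8333)·(2.6667) + (3.1667)·(-1.3333) + (3.1667)·(-3.3333) + (1.1667)·(1.6667)) / 5 = -18.6667/5 = -3.7333
  s[V,V] = ((2.6667)·(2.6667) + (-2.3333)·(-2.3333) + (2.6667)·(2.6667) + (-1.3333)·(-1.3333) + (-3.3333)·(-3.3333) + (1.6667)·(1.6667)) / 5 = 35.3333/5 = 7.0667
  Sample standard deviations s_i = √(s[i,i]):
  s(U) = √(8.1667) = 2.8577
  s(V) = √(7.0667) = 2.6583

Step 3 — r_{ij} = s_{ij} / (s_i · s_j):
  r[U,U] = 1 (diagonal).
  r[U,V] = -3.7333 / (2.8577 · 2.6583) = -3.7333 / 7.5968 = -0.4914
  r[V,V] = 1 (diagonal).

R is symmetric with unit diagonal. Assembling:

R = [[1, -0.4914],
 [-0.4914, 1]]


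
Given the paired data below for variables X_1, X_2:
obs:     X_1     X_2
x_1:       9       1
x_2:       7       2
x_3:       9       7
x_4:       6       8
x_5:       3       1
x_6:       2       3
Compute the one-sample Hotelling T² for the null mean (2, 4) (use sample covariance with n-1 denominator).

Step 1 — sample mean vector:
  mean(X_1) = (9 + 7 + 9 + 6 + 3 + 2) / 6 = 36/6 = 6
  mean(X_2) = (1 + 2 + 7 + 8 + 1 + 3) / 6 = 22/6 = 3.6667
  x̄ = (6, 3.6667),  deviation x̄ - mu_0 = (6, 3.6667) - (2, 4) = (4, -0.3333).

Step 2 — sample covariance matrix, S[i,j] = (1/(n-1)) · Σ_k (x_{k,i} - mean_i) · (x_{k,j} - mean_j), divisor n-1 = 5:
  S[X_1,X_1] = ((3)·(3) + (1)·(1) + (3)·(3) + (0)·(0) + (-3)·(-3) + (-4)·(-4)) / 5 = 44/5 = 8.8
  S[X_1,X_2] = ((3)·(-2.6667) + (1)·(-1.6667) + (3)·(3.3333) + (0)·(4.3333) + (-3)·(-2.6667) + (-4)·(-0.6667)) / 5 = 11/5 = 2.2
  S[X_2,X_2] = ((-2.6667)·(-2.6667) + (-1.6667)·(-1.6667) + (3.3333)·(3.3333) + (4.3333)·(4.3333) + (-2.6667)·(-2.6667) + (-0.6667)·(-0.6667)) / 5 = 47.3333/5 = 9.4667
  S = [[8.8, 2.2],
 [2.2, 9.4667]].

Step 3 — invert S. det(S) = 8.8·9.4667 - (2.2)² = 78.4667.
  S^{-1} = (1/det) · [[d, -b], [-b, a]] = [[0.1206, -0.028],
 [-0.028, 0.1121]].

Step 4 — quadratic form (x̄ - mu_0)^T · S^{-1} · (x̄ - mu_0):
  S^{-1} · (x̄ - mu_0) = (0.4919, -0.1495),
  (x̄ - mu_0)^T · [...] = (4)·(0.4919) + (-0.3333)·(-0.1495) = 2.0176.

Step 5 — scale by n: T² = 6 · 2.0176 = 12.1054.

T² ≈ 12.1054


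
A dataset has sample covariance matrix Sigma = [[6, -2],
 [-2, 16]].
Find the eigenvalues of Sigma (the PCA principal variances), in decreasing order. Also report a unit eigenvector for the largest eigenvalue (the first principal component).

Step 1 — characteristic polynomial of 2×2 Sigma:
  det(Sigma - λI) = λ² - trace · λ + det = 0.
  trace = 6 + 16 = 22, det = 6·16 - (-2)² = 92.
Step 2 — discriminant:
  Δ = trace² - 4·det = 484 - 368 = 116.
Step 3 — eigenvalues:
  λ = (trace ± √Δ)/2 = (22 ± 10.7703)/2,
  λ_1 = 16.3852,  λ_2 = 5.6148.

Step 4 — unit eigenvector for λ_1: solve (Sigma - λ_1 I)v = 0. First row:
  (6 - 16.3852)·v_x + (-2)·v_y = 0, i.e. (-10.3852)·v_x + (-2)·v_y = 0,
  so v ∝ (b, λ_1 - a) = (-2, 10.3852); multiply by -1 so the first entry is positive: u = (2, -10.3852).
  ||u|| = √((2)² + (-10.3852)²) = √(111.8516) ≈ 10.576,
  v_1 = u/||u|| ≈ (0.1891, -0.982) (||v_1|| = 1).

λ_1 = 16.3852,  λ_2 = 5.6148;  v_1 ≈ (0.1891, -0.982)


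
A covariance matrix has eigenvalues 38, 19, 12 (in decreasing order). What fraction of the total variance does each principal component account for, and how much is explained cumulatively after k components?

Step 1 — total variance = trace(Sigma) = Σ λ_i = 38 + 19 + 12 = 69.

Step 2 — fraction explained by component i = λ_i / Σ λ:
  PC1: 38/69 = 0.5507
  PC2: 19/69 = 0.2754
  PC3: 12/69 = 0.1739

Step 3 — cumulative fraction after k components = (λ_1 + ... + λ_k) / Σ λ:
  k = 1: 38/69 = 0.5507
  k = 2: (38 + 19)/69 = 57/69 = 0.8261
  k = 3: (38 + 19 + 12)/69 = 69/69 = 1

Summary (fraction, with percent):

explained: PC1 0.5507 (55.07%), PC2 0.2754 (27.54%), PC3 0.1739 (17.39%);  cumulative: 0.5507, 0.8261, 1


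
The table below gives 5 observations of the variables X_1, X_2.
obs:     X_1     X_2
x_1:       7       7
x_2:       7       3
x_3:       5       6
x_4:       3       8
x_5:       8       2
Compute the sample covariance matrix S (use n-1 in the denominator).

Step 1 — column means:
  mean(X_1) = (7 + 7 + 5 + 3 + 8) / 5 = 30/5 = 6
  mean(X_2) = (7 + 3 + 6 + 8 + 2) / 5 = 26/5 = 5.2

Step 2 — sample covariance S[i,j] = (1/(n-1)) · Σ_k (x_{k,i} - mean_i) · (x_{k,j} - mean_j), with n-1 = 4.
  S[X_1,X_1] = ((1)·(1) + (1)·(1) + (-1)·(-1) + (-3)·(-3) + (2)·(2)) / 4 = 16/4 = 4
  S[X_1,X_2] = ((1)·(1.8) + (1)·(-2.2) + (-1)·(0.8) + (-3)·(2.8) + (2)·(-3.2)) / 4 = -16/4 = -4
  S[X_2,X_2] = ((1.8)·(1.8) + (-2.2)·(-2.2) + (0.8)·(0.8) + (2.8)·(2.8) + (-3.2)·(-3.2)) / 4 = 26.8/4 = 6.7

S is symmetric (S[j,i] = S[i,j]). Assembling:

S = [[4, -4],
 [-4, 6.7]]


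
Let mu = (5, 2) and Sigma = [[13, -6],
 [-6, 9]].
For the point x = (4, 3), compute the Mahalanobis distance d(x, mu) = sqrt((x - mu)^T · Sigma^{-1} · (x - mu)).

Step 1 — centre the observation: (x - mu) = (-1, 1).

Step 2 — invert Sigma. det(Sigma) = 13·9 - (-6)² = 81.
  Sigma^{-1} = (1/det) · [[d, -b], [-b, a]] = [[0.1111, 0.0741],
 [0.0741, 0.1605]].

Step 3 — form the quadratic (x - mu)^T · Sigma^{-1} · (x - mu):
  Sigma^{-1} · (x - mu) = (-0.037, 0.0864).
  (x - mu)^T · [Sigma^{-1} · (x - mu)] = (-1)·(-0.037) + (1)·(0.0864) = 0.1235.

Step 4 — take square root: d = √(0.1235) ≈ 0.3514.

d(x, mu) = √(0.1235) ≈ 0.3514


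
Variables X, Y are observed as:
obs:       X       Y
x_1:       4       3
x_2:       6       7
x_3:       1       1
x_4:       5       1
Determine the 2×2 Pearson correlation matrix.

Step 1 — column means:
  mean(X) = (4 + 6 + 1 + 5) / 4 = 16/4 = 4
  mean(Y) = (3 + 7 + 1 + 1) / 4 = 12/4 = 3

Step 2 — sample variances and covariances s[i,j] = (1/(n-1)) · Σ_k (x_{k,i} - mean_i) · (x_{k,j} - mean_j), with n-1 = 3:
  s[X,X] = ((0)·(0) + (2)·(2) + (-3)·(-3) + (1)·(1)) / 3 = 14/3 = 4.6667
  s[X,Y] = ((0)·(0) + (2)·(4) + (-3)·(-2) + (1)·(-2)) / 3 = 12/3 = 4
  s[Y,Y] = ((0)·(0) + (4)·(4) + (-2)·(-2) + (-2)·(-2)) / 3 = 24/3 = 8
  Sample standard deviations s_i = √(s[i,i]):
  s(X) = √(4.6667) = 2.1602
  s(Y) = √(8) = 2.8284

Step 3 — r_{ij} = s_{ij} / (s_i · s_j):
  r[X,X] = 1 (diagonal).
  r[X,Y] = 4 / (2.1602 · 2.8284) = 4 / 6.1101 = 0.6547
  r[Y,Y] = 1 (diagonal).

R is symmetric with unit diagonal. Assembling:

R = [[1, 0.6547],
 [0.6547, 1]]


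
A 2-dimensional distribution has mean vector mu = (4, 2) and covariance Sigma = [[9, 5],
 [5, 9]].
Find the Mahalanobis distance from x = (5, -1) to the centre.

Step 1 — centre the observation: (x - mu) = (1, -3).

Step 2 — invert Sigma. det(Sigma) = 9·9 - (5)² = 56.
  Sigma^{-1} = (1/det) · [[d, -b], [-b, a]] = [[0.1607, -0.0893],
 [-0.0893, 0.1607]].

Step 3 — form the quadratic (x - mu)^T · Sigma^{-1} · (x - mu):
  Sigma^{-1} · (x - mu) = (0.4286, -0.5714).
  (x - mu)^T · [Sigma^{-1} · (x - mu)] = (1)·(0.4286) + (-3)·(-0.5714) = 2.1429.

Step 4 — take square root: d = √(2.1429) ≈ 1.4639.

d(x, mu) = √(2.1429) ≈ 1.4639


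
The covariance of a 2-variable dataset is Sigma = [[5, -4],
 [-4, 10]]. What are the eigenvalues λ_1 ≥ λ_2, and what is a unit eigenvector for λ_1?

Step 1 — characteristic polynomial of 2×2 Sigma:
  det(Sigma - λI) = λ² - trace · λ + det = 0.
  trace = 5 + 10 = 15, det = 5·10 - (-4)² = 34.
Step 2 — discriminant:
  Δ = trace² - 4·det = 225 - 136 = 89.
Step 3 — eigenvalues:
  λ = (trace ± √Δ)/2 = (15 ± 9.434)/2,
  λ_1 = 12.217,  λ_2 = 2.783.

Step 4 — unit eigenvector for λ_1: solve (Sigma - λ_1 I)v = 0. First row:
  (5 - 12.217)·v_x + (-4)·v_y = 0, i.e. (-7.217)·v_x + (-4)·v_y = 0,
  so v ∝ (b, λ_1 - a) = (-4, 7.217); multiply by -1 so the first entry is positive: u = (4, -7.217).
  ||u|| = √((4)² + (-7.217)²) = √(68.085) ≈ 8.2514,
  v_1 = u/||u|| ≈ (0.4848, -0.8746) (||v_1|| = 1).

λ_1 = 12.217,  λ_2 = 2.783;  v_1 ≈ (0.4848, -0.8746)


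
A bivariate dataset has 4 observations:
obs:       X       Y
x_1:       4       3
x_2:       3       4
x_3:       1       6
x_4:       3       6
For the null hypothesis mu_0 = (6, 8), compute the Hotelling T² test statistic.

Step 1 — sample mean vector:
  mean(X) = (4 + 3 + 1 + 3) / 4 = 11/4 = 2.75
  mean(Y) = (3 + 4 + 6 + 6) / 4 = 19/4 = 4.75
  x̄ = (2.75, 4.75),  deviation x̄ - mu_0 = (2.75, 4.75) - (6, 8) = (-3.25, -3.25).

Step 2 — sample covariance matrix, S[i,j] = (1/(n-1)) · Σ_k (x_{k,i} - mean_i) · (x_{k,j} - mean_j), divisor n-1 = 3:
  S[X,X] = ((1.25)·(1.25) + (0.25)·(0.25) + (-1.75)·(-1.75) + (0.25)·(0.25)) / 3 = 4.75/3 = 1.5833
  S[X,Y] = ((1.25)·(-1.75) + (0.25)·(-0.75) + (-1.75)·(1.25) + (0.25)·(1.25)) / 3 = -4.25/3 = -1.4167
  S[Y,Y] = ((-1.75)·(-1.75) + (-0.75)·(-0.75) + (1.25)·(1.25) + (1.25)·(1.25)) / 3 = 6.75/3 = 2.25
  S = [[1.5833, -1.4167],
 [-1.4167, 2.25]].

Step 3 — invert S. det(S) = 1.5833·2.25 - (-1.4167)² = 1.5556.
  S^{-1} = (1/det) · [[d, -b], [-b, a]] = [[1.4464, 0.9107],
 [0.9107, 1.0179]].

Step 4 — quadratic form (x̄ - mu_0)^T · S^{-1} · (x̄ - mu_0):
  S^{-1} · (x̄ - mu_0) = (-7.6607, -6.2679),
  (x̄ - mu_0)^T · [...] = (-3.25)·(-7.6607) + (-3.25)·(-6.2679) = 45.2679.

Step 5 — scale by n: T² = 4 · 45.2679 = 181.0714.

T² ≈ 181.0714


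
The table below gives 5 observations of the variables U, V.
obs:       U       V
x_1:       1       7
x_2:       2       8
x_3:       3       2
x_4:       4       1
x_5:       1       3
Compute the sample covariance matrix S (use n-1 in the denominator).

Step 1 — column means:
  mean(U) = (1 + 2 + 3 + 4 + 1) / 5 = 11/5 = 2.2
  mean(V) = (7 + 8 + 2 + 1 + 3) / 5 = 21/5 = 4.2

Step 2 — sample covariance S[i,j] = (1/(n-1)) · Σ_k (x_{k,i} - mean_i) · (x_{k,j} - mean_j), with n-1 = 4.
  S[U,U] = ((-1.2)·(-1.2) + (-0.2)·(-0.2) + (0.8)·(0.8) + (1.8)·(1.8) + (-1.2)·(-1.2)) / 4 = 6.8/4 = 1.7
  S[U,V] = ((-1.2)·(2.8) + (-0.2)·(3.8) + (0.8)·(-2.2) + (1.8)·(-3.2) + (-1.2)·(-1.2)) / 4 = -10.2/4 = -2.55
  S[V,V] = ((2.8)·(2.8) + (3.8)·(3.8) + (-2.2)·(-2.2) + (-3.2)·(-3.2) + (-1.2)·(-1.2)) / 4 = 38.8/4 = 9.7

S is symmetric (S[j,i] = S[i,j]). Assembling:

S = [[1.7, -2.55],
 [-2.55, 9.7]]


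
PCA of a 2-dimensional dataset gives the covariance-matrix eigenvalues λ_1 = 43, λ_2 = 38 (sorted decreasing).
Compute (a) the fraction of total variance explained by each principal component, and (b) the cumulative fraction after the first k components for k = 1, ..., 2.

Step 1 — total variance = trace(Sigma) = Σ λ_i = 43 + 38 = 81.

Step 2 — fraction explained by component i = λ_i / Σ λ:
  PC1: 43/81 = 0.5309
  PC2: 38/81 = 0.4691

Step 3 — cumulative fraction after k components = (λ_1 + ... + λ_k) / Σ λ:
  k = 1: 43/81 = 0.5309
  k = 2: (43 + 38)/81 = 81/81 = 1

Summary (fraction, with percent):

explained: PC1 0.5309 (53.09%), PC2 0.4691 (46.91%);  cumulative: 0.5309, 1


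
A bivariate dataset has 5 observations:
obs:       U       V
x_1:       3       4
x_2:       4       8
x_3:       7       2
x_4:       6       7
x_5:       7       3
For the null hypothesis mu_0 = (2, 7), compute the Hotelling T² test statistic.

Step 1 — sample mean vector:
  mean(U) = (3 + 4 + 7 + 6 + 7) / 5 = 27/5 = 5.4
  mean(V) = (4 + 8 + 2 + 7 + 3) / 5 = 24/5 = 4.8
  x̄ = (5.4, 4.8),  deviation x̄ - mu_0 = (5.4, 4.8) - (2, 7) = (3.4, -2.2).

Step 2 — sample covariance matrix, S[i,j] = (1/(n-1)) · Σ_k (x_{k,i} - mean_i) · (x_{k,j} - mean_j), divisor n-1 = 4:
  S[U,U] = ((-2.4)·(-2.4) + (-1.4)·(-1.4) + (1.6)·(1.6) + (0.6)·(0.6) + (1.6)·(1.6)) / 4 = 13.2/4 = 3.3
  S[U,V] = ((-2.4)·(-0.8) + (-1.4)·(3.2) + (1.6)·(-2.8) + (0.6)·(2.2) + (1.6)·(-1.8)) / 4 = -8.6/4 = -2.15
  S[V,V] = ((-0.8)·(-0.8) + (3.2)·(3.2) + (-2.8)·(-2.8) + (2.2)·(2.2) + (-1.8)·(-1.8)) / 4 = 26.8/4 = 6.7
  S = [[3.3, -2.15],
 [-2.15, 6.7]].

Step 3 — invert S. det(S) = 3.3·6.7 - (-2.15)² = 17.4875.
  S^{-1} = (1/det) · [[d, -b], [-b, a]] = [[0.3831, 0.1229],
 [0.1229, 0.1887]].

Step 4 — quadratic form (x̄ - mu_0)^T · S^{-1} · (x̄ - mu_0):
  S^{-1} · (x̄ - mu_0) = (1.0322, 0.0029),
  (x̄ - mu_0)^T · [...] = (3.4)·(1.0322) + (-2.2)·(0.0029) = 3.5031.

Step 5 — scale by n: T² = 5 · 3.5031 = 17.5154.

T² ≈ 17.5154


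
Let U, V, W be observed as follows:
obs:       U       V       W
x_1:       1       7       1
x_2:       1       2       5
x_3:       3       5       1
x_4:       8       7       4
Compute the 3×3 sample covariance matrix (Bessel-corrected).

Step 1 — column means:
  mean(U) = (1 + 1 + 3 + 8) / 4 = 13/4 = 3.25
  mean(V) = (7 + 2 + 5 + 7) / 4 = 21/4 = 5.25
  mean(W) = (1 + 5 + 1 + 4) / 4 = 11/4 = 2.75

Step 2 — sample covariance S[i,j] = (1/(n-1)) · Σ_k (x_{k,i} - mean_i) · (x_{k,j} - mean_j), with n-1 = 3.
  S[U,U] = ((-2.25)·(-2.25) + (-2.25)·(-2.25) + (-0.25)·(-0.25) + (4.75)·(4.75)) / 3 = 32.75/3 = 10.9167
  S[U,V] = ((-2.25)·(1.75) + (-2.25)·(-3.25) + (-0.25)·(-0.25) + (4.75)·(1.75)) / 3 = 11.75/3 = 3.9167
  S[U,W] = ((-2.25)·(-1.75) + (-2.25)·(2.25) + (-0.25)·(-1.75) + (4.75)·(1.25)) / 3 = 5.25/3 = 1.75
  S[V,V] = ((1.75)·(1.75) + (-3.25)·(-3.25) + (-0.25)·(-0.25) + (1.75)·(1.75)) / 3 = 16.75/3 = 5.5833
  S[V,W] = ((1.75)·(-1.75) + (-3.25)·(2.25) + (-0.25)·(-1.75) + (1.75)·(1.25)) / 3 = -7.75/3 = -2.5833
  S[W,W] = ((-1.75)·(-1.75) + (2.25)·(2.25) + (-1.75)·(-1.75) + (1.25)·(1.25)) / 3 = 12.75/3 = 4.25

S is symmetric (S[j,i] = S[i,j]). Assembling:

S = [[10.9167, 3.9167, 1.75],
 [3.9167, 5.5833, -2.5833],
 [1.75, -2.5833, 4.25]]


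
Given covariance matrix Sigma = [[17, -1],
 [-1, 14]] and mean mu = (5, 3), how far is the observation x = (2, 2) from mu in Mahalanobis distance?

Step 1 — centre the observation: (x - mu) = (-3, -1).

Step 2 — invert Sigma. det(Sigma) = 17·14 - (-1)² = 237.
  Sigma^{-1} = (1/det) · [[d, -b], [-b, a]] = [[0.0591, 0.0042],
 [0.0042, 0.0717]].

Step 3 — form the quadratic (x - mu)^T · Sigma^{-1} · (x - mu):
  Sigma^{-1} · (x - mu) = (-0.1814, -0.0844).
  (x - mu)^T · [Sigma^{-1} · (x - mu)] = (-3)·(-0.1814) + (-1)·(-0.0844) = 0.6287.

Step 4 — take square root: d = √(0.6287) ≈ 0.7929.

d(x, mu) = √(0.6287) ≈ 0.7929


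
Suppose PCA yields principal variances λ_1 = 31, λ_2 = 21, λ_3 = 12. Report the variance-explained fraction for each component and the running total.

Step 1 — total variance = trace(Sigma) = Σ λ_i = 31 + 21 + 12 = 64.

Step 2 — fraction explained by component i = λ_i / Σ λ:
  PC1: 31/64 = 0.4844
  PC2: 21/64 = 0.3281
  PC3: 12/64 = 0.1875

Step 3 — cumulative fraction after k components = (λ_1 + ... + λ_k) / Σ λ:
  k = 1: 31/64 = 0.4844
  k = 2: (31 + 21)/64 = 52/64 = 0.8125
  k = 3: (31 + 21 + 12)/64 = 64/64 = 1

Summary (fraction, with percent):

explained: PC1 0.4844 (48.44%), PC2 0.3281 (32.81%), PC3 0.1875 (18.75%);  cumulative: 0.4844, 0.8125, 1


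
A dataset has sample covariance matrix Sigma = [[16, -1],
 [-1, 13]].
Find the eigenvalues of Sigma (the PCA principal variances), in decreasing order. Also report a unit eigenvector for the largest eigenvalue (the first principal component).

Step 1 — characteristic polynomial of 2×2 Sigma:
  det(Sigma - λI) = λ² - trace · λ + det = 0.
  trace = 16 + 13 = 29, det = 16·13 - (-1)² = 207.
Step 2 — discriminant:
  Δ = trace² - 4·det = 841 - 828 = 13.
Step 3 — eigenvalues:
  λ = (trace ± √Δ)/2 = (29 ± 3.6056)/2,
  λ_1 = 16.3028,  λ_2 = 12.6972.

Step 4 — unit eigenvector for λ_1: solve (Sigma - λ_1 I)v = 0. First row:
  (16 - 16.3028)·v_x + (-1)·v_y = 0, i.e. (-0.3028)·v_x + (-1)·v_y = 0,
  so v ∝ (b, λ_1 - a) = (-1, 0.3028); multiply by -1 so the first entry is positive: u = (1, -0.3028).
  ||u|| = √((1)² + (-0.3028)²) = √(1.0917) ≈ 1.0448,
  v_1 = u/||u|| ≈ (0.9571, -0.2898) (||v_1|| = 1).

λ_1 = 16.3028,  λ_2 = 12.6972;  v_1 ≈ (0.9571, -0.2898)


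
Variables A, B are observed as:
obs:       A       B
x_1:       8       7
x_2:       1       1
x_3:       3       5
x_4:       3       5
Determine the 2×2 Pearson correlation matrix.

Step 1 — column means:
  mean(A) = (8 + 1 + 3 + 3) / 4 = 15/4 = 3.75
  mean(B) = (7 + 1 + 5 + 5) / 4 = 18/4 = 4.5

Step 2 — sample variances and covariances s[i,j] = (1/(n-1)) · Σ_k (x_{k,i} - mean_i) · (x_{k,j} - mean_j), with n-1 = 3:
  s[A,A] = ((4.25)·(4.25) + (-2.75)·(-2.75) + (-0.75)·(-0.75) + (-0.75)·(-0.75)) / 3 = 26.75/3 = 8.9167
  s[A,B] = ((4.25)·(2.5) + (-2.75)·(-3.5) + (-0.75)·(0.5) + (-0.75)·(0.5)) / 3 = 19.5/3 = 6.5
  s[B,B] = ((2.5)·(2.5) + (-3.5)·(-3.5) + (0.5)·(0.5) + (0.5)·(0.5)) / 3 = 19/3 = 6.3333
  Sample standard deviations s_i = √(s[i,i]):
  s(A) = √(8.9167) = 2.9861
  s(B) = √(6.3333) = 2.5166

Step 3 — r_{ij} = s_{ij} / (s_i · s_j):
  r[A,A] = 1 (diagonal).
  r[A,B] = 6.5 / (2.9861 · 2.5166) = 6.5 / 7.5148 = 0.865
  r[B,B] = 1 (diagonal).

R is symmetric with unit diagonal. Assembling:

R = [[1, 0.865],
 [0.865, 1]]


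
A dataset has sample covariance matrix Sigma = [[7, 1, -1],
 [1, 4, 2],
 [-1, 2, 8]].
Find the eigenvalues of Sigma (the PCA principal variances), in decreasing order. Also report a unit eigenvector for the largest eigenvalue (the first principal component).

Step 1 — characteristic polynomial p(λ) = det(λI - Sigma) = λ³ - tr·λ² + c_1·λ - det, where tr = trace, c_1 = sum of the principal 2×2 minors, det = det(Sigma):
  tr = 7 + 4 + 8 = 19,
  c_1 = (7·4 - (1)²) + (7·8 - (-1)²) + (4·8 - (2)²) = 27 + 55 + 28 = 110,
  det = 7·(4·8 - (2)²) - (1)·((1)·8 - (2)·(-1)) + (-1)·((1)·(2) - 4·(-1)) = 7·(28) - (1)·(10) + (-1)·(6) = 180.
  So p(λ) = λ³ - 19λ² + 110λ - 180.
Step 2 — look for an integer root (rational root theorem: any rational root is an integer divisor of 180). Testing λ = 9:
  p(9) = 729 - 1539 + 990 - 180 = 0  ✓
  Dividing out (λ - 9): p(λ) = (λ - 9)(λ² - 10λ + 20).
Step 3 — remaining eigenvalues from the quadratic λ² - 10λ + 20 = 0:
  Δ = 10² - 4·20 = 100 - 80 = 20,  λ = (10 ± √20)/2 = (10 ± 4.4721)/2 ≈ 7.2361 or 2.7639.
  Sorted: λ_1 = 9,  λ_2 = 7.2361,  λ_3 = 2.7639  (check: sum = 19 = tr ✓).

Step 4 — unit eigenvector for λ_1 = 9: v spans the null space of (Sigma - λ_1 I), whose rows are
  r_1 = (-2, 1, -1),  r_2 = (1, -5, 2),  r_3 = (-1, 2, -1).
  v is orthogonal to every row, so take v ∝ r_1 × r_2 = ((1)·(2) - (-1)·(-5), (-1)·(1) - (-2)·(2), (-2)·(-5) - (1)·(1)) = (-3, 3, 9).
  Rescale (divide by 3; multiply by -1 so the first nonzero entry is positive): u = (1, -1, -3).
  ||u|| = √((1)² + (-1)² + (-3)²) = √(11) ≈ 3.3166,  v_1 = u/||u|| ≈ (0.3015, -0.3015, -0.9045) (||v_1|| = 1).

λ_1 = 9,  λ_2 = 7.2361,  λ_3 = 2.7639;  v_1 ≈ (0.3015, -0.3015, -0.9045)


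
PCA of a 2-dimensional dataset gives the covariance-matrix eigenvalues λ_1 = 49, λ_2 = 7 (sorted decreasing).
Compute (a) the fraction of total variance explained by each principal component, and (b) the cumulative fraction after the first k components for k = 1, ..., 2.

Step 1 — total variance = trace(Sigma) = Σ λ_i = 49 + 7 = 56.

Step 2 — fraction explained by component i = λ_i / Σ λ:
  PC1: 49/56 = 0.875
  PC2: 7/56 = 0.125

Step 3 — cumulative fraction after k components = (λ_1 + ... + λ_k) / Σ λ:
  k = 1: 49/56 = 0.875
  k = 2: (49 + 7)/56 = 56/56 = 1

Summary (fraction, with percent):

explained: PC1 0.875 (87.5%), PC2 0.125 (12.5%);  cumulative: 0.875, 1


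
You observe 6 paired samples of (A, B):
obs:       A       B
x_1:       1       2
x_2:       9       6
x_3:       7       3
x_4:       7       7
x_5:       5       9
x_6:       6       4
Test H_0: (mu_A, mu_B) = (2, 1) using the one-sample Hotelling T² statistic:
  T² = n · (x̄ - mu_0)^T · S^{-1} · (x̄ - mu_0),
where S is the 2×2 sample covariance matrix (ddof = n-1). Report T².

Step 1 — sample mean vector:
  mean(A) = (1 + 9 + 7 + 7 + 5 + 6) / 6 = 35/6 = 5.8333
  mean(B) = (2 + 6 + 3 + 7 + 9 + 4) / 6 = 31/6 = 5.1667
  x̄ = (5.8333, 5.1667),  deviation x̄ - mu_0 = (5.8333, 5.1667) - (2, 1) = (3.8333, 4.1667).

Step 2 — sample covariance matrix, S[i,j] = (1/(n-1)) · Σ_k (x_{k,i} - mean_i) · (x_{k,j} - mean_j), divisor n-1 = 5:
  S[A,A] = ((-4.8333)·(-4.8333) + (3.1667)·(3.1667) + (1.1667)·(1.1667) + (1.1667)·(1.1667) + (-0.8333)·(-0.8333) + (0.1667)·(0.1667)) / 5 = 36.8333/5 = 7.3667
  S[A,B] = ((-4.8333)·(-3.1667) + (3.1667)·(0.8333) + (1.1667)·(-2.1667) + (1.1667)·(1.8333) + (-0.8333)·(3.8333) + (0.1667)·(-1.1667)) / 5 = 14.1667/5 = 2.8333
  S[B,B] = ((-3.1667)·(-3.1667) + (0.8333)·(0.8333) + (-2.1667)·(-2.1667) + (1.8333)·(1.8333) + (3.8333)·(3.8333) + (-1.1667)·(-1.1667)) / 5 = 34.8333/5 = 6.9667
  S = [[7.3667, 2.8333],
 [2.8333, 6.9667]].

Step 3 — invert S. det(S) = 7.3667·6.9667 - (2.8333)² = 43.2933.
  S^{-1} = (1/det) · [[d, -b], [-b, a]] = [[0.1609, -0.0654],
 [-0.0654, 0.1702]].

Step 4 — quadratic form (x̄ - mu_0)^T · S^{-1} · (x̄ - mu_0):
  S^{-1} · (x̄ - mu_0) = (0.3442, 0.4581),
  (x̄ - mu_0)^T · [...] = (3.8333)·(0.3442) + (4.1667)·(0.4581) = 3.2281.

Step 5 — scale by n: T² = 6 · 3.2281 = 19.3686.

T² ≈ 19.3686


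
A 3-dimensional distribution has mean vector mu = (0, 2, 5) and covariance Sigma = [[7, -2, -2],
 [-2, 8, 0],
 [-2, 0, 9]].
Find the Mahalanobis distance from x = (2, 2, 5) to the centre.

Step 1 — centre the observation: (x - mu) = (2, 0, 0).

Step 2 — invert Sigma (cofactor / det for 3×3, or solve directly):
  Sigma^{-1} = [[0.1651, 0.0413, 0.0367],
 [0.0413, 0.1353, 0.0092],
 [0.0367, 0.0092, 0.1193]].

Step 3 — form the quadratic (x - mu)^T · Sigma^{-1} · (x - mu):
  Sigma^{-1} · (x - mu) = (0.3303, 0.0826, 0.0734).
  (x - mu)^T · [Sigma^{-1} · (x - mu)] = (2)·(0.3303) + (0)·(0.0826) + (0)·(0.0734) = 0.6606.

Step 4 — take square root: d = √(0.6606) ≈ 0.8127.

d(x, mu) = √(0.6606) ≈ 0.8127


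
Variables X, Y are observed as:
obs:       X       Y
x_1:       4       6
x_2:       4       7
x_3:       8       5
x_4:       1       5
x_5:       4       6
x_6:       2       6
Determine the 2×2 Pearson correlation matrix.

Step 1 — column means:
  mean(X) = (4 + 4 + 8 + 1 + 4 + 2) / 6 = 23/6 = 3.8333
  mean(Y) = (6 + 7 + 5 + 5 + 6 + 6) / 6 = 35/6 = 5.8333

Step 2 — sample variances and covariances s[i,j] = (1/(n-1)) · Σ_k (x_{k,i} - mean_i) · (x_{k,j} - mean_j), with n-1 = 5:
  s[X,X] = ((0.1667)·(0.1667) + (0.1667)·(0.1667) + (4.1667)·(4.1667) + (-2.8333)·(-2.8333) + (0.1667)·(0.1667) + (-1.8333)·(-1.8333)) / 5 = 28.8333/5 = 5.7667
  s[X,Y] = ((0.1667)·(0.1667) + (0.1667)·(1.1667) + (4.1667)·(-0.8333) + (-2.8333)·(-0.8333) + (0.1667)·(0.1667) + (-1.8333)·(0.1667)) / 5 = -1.1667/5 = -0.2333
  s[Y,Y] = ((0.1667)·(0.1667) + (1.1667)·(1.1667) + (-0.8333)·(-0.8333) + (-0.8333)·(-0.8333) + (0.1667)·(0.1667) + (0.1667)·(0.1667)) / 5 = 2.8333/5 = 0.5667
  Sample standard deviations s_i = √(s[i,i]):
  s(X) = √(5.7667) = 2.4014
  s(Y) = √(0.5667) = 0.7528

Step 3 — r_{ij} = s_{ij} / (s_i · s_j):
  r[X,X] = 1 (diagonal).
  r[X,Y] = -0.2333 / (2.4014 · 0.7528) = -0.2333 / 1.8077 = -0.1291
  r[Y,Y] = 1 (diagonal).

R is symmetric with unit diagonal. Assembling:

R = [[1, -0.1291],
 [-0.1291, 1]]


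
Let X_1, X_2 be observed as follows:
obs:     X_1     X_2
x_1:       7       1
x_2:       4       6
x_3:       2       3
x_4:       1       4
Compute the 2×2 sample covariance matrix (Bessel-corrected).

Step 1 — column means:
  mean(X_1) = (7 + 4 + 2 + 1) / 4 = 14/4 = 3.5
  mean(X_2) = (1 + 6 + 3 + 4) / 4 = 14/4 = 3.5

Step 2 — sample covariance S[i,j] = (1/(n-1)) · Σ_k (x_{k,i} - mean_i) · (x_{k,j} - mean_j), with n-1 = 3.
  S[X_1,X_1] = ((3.5)·(3.5) + (0.5)·(0.5) + (-1.5)·(-1.5) + (-2.5)·(-2.5)) / 3 = 21/3 = 7
  S[X_1,X_2] = ((3.5)·(-2.5) + (0.5)·(2.5) + (-1.5)·(-0.5) + (-2.5)·(0.5)) / 3 = -8/3 = -2.6667
  S[X_2,X_2] = ((-2.5)·(-2.5) + (2.5)·(2.5) + (-0.5)·(-0.5) + (0.5)·(0.5)) / 3 = 13/3 = 4.3333

S is symmetric (S[j,i] = S[i,j]). Assembling:

S = [[7, -2.6667],
 [-2.6667, 4.3333]]


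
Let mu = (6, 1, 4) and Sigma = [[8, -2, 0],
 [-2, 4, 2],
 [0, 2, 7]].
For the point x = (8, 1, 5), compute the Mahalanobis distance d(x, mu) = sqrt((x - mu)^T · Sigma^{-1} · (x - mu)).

Step 1 — centre the observation: (x - mu) = (2, 0, 1).

Step 2 — invert Sigma (cofactor / det for 3×3, or solve directly):
  Sigma^{-1} = [[0.1463, 0.0854, -0.0244],
 [0.0854, 0.3415, -0.0976],
 [-0.0244, -0.0976, 0.1707]].

Step 3 — form the quadratic (x - mu)^T · Sigma^{-1} · (x - mu):
  Sigma^{-1} · (x - mu) = (0.2683, 0.0732, 0.122).
  (x - mu)^T · [Sigma^{-1} · (x - mu)] = (2)·(0.2683) + (0)·(0.0732) + (1)·(0.122) = 0.6585.

Step 4 — take square root: d = √(0.6585) ≈ 0.8115.

d(x, mu) = √(0.6585) ≈ 0.8115
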